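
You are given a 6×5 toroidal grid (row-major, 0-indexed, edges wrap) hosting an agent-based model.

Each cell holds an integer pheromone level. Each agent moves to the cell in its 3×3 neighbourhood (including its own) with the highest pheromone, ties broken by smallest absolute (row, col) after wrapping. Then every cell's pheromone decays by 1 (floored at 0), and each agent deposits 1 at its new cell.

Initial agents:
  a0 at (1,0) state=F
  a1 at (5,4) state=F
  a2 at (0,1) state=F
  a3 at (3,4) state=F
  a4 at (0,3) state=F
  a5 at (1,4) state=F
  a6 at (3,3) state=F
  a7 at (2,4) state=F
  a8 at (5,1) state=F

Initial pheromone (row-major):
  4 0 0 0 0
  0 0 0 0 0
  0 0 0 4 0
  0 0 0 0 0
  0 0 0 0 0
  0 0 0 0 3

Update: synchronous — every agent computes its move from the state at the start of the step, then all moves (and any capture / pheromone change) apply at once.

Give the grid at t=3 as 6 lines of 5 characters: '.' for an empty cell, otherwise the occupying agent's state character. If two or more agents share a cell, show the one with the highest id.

t=1: a0@(0,0) a1@(0,0) a2@(0,0) a3@(2,3) a4@(5,4) a5@(0,0) a6@(2,3) a7@(2,3) a8@(0,0) | pheromone: 8 0 0 0 0 / 0 0 0 0 0 / 0 0 0 6 0 / 0 0 0 0 0 / 0 0 0 0 0 / 0 0 0 0 3
t=2: a0@(0,0) a1@(0,0) a2@(0,0) a3@(2,3) a4@(0,0) a5@(0,0) a6@(2,3) a7@(2,3) a8@(0,0) | pheromone: 13 0 0 0 0 / 0 0 0 0 0 / 0 0 0 8 0 / 0 0 0 0 0 / 0 0 0 0 0 / 0 0 0 0 2
t=3: a0@(0,0) a1@(0,0) a2@(0,0) a3@(2,3) a4@(0,0) a5@(0,0) a6@(2,3) a7@(2,3) a8@(0,0) | pheromone: 18 0 0 0 0 / 0 0 0 0 0 / 0 0 0 10 0 / 0 0 0 0 0 / 0 0 0 0 0 / 0 0 0 0 1

F....
.....
...F.
.....
.....
.....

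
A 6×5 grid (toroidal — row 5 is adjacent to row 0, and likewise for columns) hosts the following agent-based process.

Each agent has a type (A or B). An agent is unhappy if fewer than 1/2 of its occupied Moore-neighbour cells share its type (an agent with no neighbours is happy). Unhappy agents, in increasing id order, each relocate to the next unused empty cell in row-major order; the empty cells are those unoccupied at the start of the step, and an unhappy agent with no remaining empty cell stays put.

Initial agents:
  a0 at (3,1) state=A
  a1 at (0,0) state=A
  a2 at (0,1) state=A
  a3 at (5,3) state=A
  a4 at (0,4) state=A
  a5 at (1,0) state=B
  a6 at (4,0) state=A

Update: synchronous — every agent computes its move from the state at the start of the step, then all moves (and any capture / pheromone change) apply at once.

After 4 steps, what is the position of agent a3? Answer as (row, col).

t=1: a0@(3,1):A a1@(0,0):A a2@(0,1):A a3@(5,3):A a4@(0,4):A a5@(0,2):B a6@(4,0):A
t=2: a0@(3,1):A a1@(0,0):A a2@(0,1):A a3@(5,3):A a4@(0,4):A a5@(0,3):B a6@(4,0):A
t=3: a0@(3,1):A a1@(0,0):A a2@(0,1):A a3@(5,3):A a4@(0,4):A a5@(0,2):B a6@(4,0):A
t=4: a0@(3,1):A a1@(0,0):A a2@(0,1):A a3@(5,3):A a4@(0,4):A a5@(0,3):B a6@(4,0):A

(5, 3)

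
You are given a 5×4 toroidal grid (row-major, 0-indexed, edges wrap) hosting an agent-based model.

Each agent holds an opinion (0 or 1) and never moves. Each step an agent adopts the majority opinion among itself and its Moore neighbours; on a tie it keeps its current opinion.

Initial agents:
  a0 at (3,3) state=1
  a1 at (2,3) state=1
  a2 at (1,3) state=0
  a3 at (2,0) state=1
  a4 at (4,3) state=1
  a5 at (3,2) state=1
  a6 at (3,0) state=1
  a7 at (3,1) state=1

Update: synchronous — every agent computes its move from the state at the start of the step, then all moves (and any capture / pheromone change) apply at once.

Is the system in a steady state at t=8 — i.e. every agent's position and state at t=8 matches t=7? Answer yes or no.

t=1: a0@(3,3):1 a1@(2,3):1 a2@(1,3):1 a3@(2,0):1 a4@(4,3):1 a5@(3,2):1 a6@(3,0):1 a7@(3,1):1
t=2: (unchanged — steady state)

yes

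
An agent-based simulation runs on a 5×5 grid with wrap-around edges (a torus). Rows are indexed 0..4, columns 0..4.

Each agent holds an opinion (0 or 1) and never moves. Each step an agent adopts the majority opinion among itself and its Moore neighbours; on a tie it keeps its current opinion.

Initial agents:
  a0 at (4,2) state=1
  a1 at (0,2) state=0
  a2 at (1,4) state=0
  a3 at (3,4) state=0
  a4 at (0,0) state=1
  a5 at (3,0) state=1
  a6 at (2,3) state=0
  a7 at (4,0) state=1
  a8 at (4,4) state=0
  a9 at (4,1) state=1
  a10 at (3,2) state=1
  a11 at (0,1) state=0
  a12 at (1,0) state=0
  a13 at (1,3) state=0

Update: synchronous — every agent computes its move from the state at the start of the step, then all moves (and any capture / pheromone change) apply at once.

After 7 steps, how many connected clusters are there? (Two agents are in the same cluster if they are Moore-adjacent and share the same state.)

t=1: a0@(4,2):1 a1@(0,2):0 a2@(1,4):0 a3@(3,4):0 a4@(0,0):0 a5@(3,0):1 a6@(2,3):0 a7@(4,0):1 a8@(4,4):1 a9@(4,1):1 a10@(3,2):1 a11@(0,1):1 a12@(1,0):0 a13@(1,3):0
t=2: a0@(4,2):1 a1@(0,2):1 a2@(1,4):0 a3@(3,4):1 a4@(0,0):1 a5@(3,0):1 a6@(2,3):0 a7@(4,0):1 a8@(4,4):1 a9@(4,1):1 a10@(3,2):1 a11@(0,1):1 a12@(1,0):0 a13@(1,3):0
t=3: (unchanged — steady state)

2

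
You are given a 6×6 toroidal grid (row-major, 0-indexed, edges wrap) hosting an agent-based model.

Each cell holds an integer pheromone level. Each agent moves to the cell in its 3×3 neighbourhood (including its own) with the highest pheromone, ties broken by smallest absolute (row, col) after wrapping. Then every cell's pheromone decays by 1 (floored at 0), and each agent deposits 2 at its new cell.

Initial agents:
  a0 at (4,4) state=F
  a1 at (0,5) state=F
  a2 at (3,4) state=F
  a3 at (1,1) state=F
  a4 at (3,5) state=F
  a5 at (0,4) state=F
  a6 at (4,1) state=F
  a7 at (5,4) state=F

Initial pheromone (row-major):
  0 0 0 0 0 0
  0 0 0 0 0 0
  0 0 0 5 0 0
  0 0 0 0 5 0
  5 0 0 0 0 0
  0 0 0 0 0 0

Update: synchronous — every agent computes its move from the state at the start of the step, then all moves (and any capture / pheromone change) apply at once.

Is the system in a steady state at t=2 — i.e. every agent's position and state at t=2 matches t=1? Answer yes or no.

no

t=1: a0@(3,4) a1@(0,0) a2@(2,3) a3@(0,0) a4@(3,4) a5@(0,3) a6@(4,0) a7@(0,3) | pheromone: 4 0 0 4 0 0 / 0 0 0 0 0 0 / 0 0 0 6 0 0 / 0 0 0 0 8 0 / 6 0 0 0 0 0 / 0 0 0 0 0 0
t=2: a0@(3,4) a1@(0,0) a2@(3,4) a3@(0,0) a4@(3,4) a5@(0,3) a6@(4,0) a7@(0,3) | pheromone: 7 0 0 7 0 0 / 0 0 0 0 0 0 / 0 0 0 5 0 0 / 0 0 0 0 13 0 / 7 0 0 0 0 0 / 0 0 0 0 0 0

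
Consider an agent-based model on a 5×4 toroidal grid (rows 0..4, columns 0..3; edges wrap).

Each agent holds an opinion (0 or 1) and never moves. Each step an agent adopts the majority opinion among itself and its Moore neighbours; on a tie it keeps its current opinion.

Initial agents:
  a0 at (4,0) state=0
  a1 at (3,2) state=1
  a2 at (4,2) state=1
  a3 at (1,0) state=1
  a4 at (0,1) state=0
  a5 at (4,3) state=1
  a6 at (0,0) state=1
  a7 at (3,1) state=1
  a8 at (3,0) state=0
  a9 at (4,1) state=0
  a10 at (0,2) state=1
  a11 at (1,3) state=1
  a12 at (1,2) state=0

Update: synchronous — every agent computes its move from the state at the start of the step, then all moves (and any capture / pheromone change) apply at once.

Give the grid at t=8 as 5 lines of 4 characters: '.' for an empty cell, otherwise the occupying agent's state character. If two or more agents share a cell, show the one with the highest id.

111.
1.11
....
111.
1111

t=1: a0@(4,0):0 a1@(3,2):1 a2@(4,2):1 a3@(1,0):1 a4@(0,1):0 a5@(4,3):1 a6@(0,0):1 a7@(3,1):1 a8@(3,0):0 a9@(4,1):1 a10@(0,2):1 a11@(1,3):1 a12@(1,2):0
t=2: a0@(4,0):1 a1@(3,2):1 a2@(4,2):1 a3@(1,0):1 a4@(0,1):1 a5@(4,3):1 a6@(0,0):1 a7@(3,1):1 a8@(3,0):1 a9@(4,1):1 a10@(0,2):1 a11@(1,3):1 a12@(1,2):0
t=3: a0@(4,0):1 a1@(3,2):1 a2@(4,2):1 a3@(1,0):1 a4@(0,1):1 a5@(4,3):1 a6@(0,0):1 a7@(3,1):1 a8@(3,0):1 a9@(4,1):1 a10@(0,2):1 a11@(1,3):1 a12@(1,2):1
t=4: (unchanged — steady state)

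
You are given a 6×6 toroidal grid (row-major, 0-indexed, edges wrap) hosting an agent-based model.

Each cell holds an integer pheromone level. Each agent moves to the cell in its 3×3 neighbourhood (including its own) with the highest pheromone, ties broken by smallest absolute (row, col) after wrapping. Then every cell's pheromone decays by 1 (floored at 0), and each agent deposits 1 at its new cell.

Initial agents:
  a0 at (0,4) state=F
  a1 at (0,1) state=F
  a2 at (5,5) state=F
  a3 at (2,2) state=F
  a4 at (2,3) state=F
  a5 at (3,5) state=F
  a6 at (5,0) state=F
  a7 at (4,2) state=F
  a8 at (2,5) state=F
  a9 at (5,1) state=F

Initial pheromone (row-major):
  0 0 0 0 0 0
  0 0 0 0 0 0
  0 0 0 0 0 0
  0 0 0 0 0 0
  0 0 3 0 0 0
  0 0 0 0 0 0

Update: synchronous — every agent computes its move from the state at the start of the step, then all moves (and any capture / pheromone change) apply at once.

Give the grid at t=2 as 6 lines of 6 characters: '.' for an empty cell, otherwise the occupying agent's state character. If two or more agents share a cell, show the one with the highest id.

F..F..
F.....
......
......
..F...
......

t=1: a0@(0,3) a1@(0,0) a2@(0,0) a3@(1,1) a4@(1,2) a5@(2,0) a6@(0,0) a7@(4,2) a8@(1,0) a9@(4,2) | pheromone: 3 0 0 1 0 0 / 1 1 1 0 0 0 / 1 0 0 0 0 0 / 0 0 0 0 0 0 / 0 0 4 0 0 0 / 0 0 0 0 0 0
t=2: a0@(0,3) a1@(0,0) a2@(0,0) a3@(0,0) a4@(0,3) a5@(1,0) a6@(0,0) a7@(4,2) a8@(0,0) a9@(4,2) | pheromone: 7 0 0 2 0 0 / 1 0 0 0 0 0 / 0 0 0 0 0 0 / 0 0 0 0 0 0 / 0 0 5 0 0 0 / 0 0 0 0 0 0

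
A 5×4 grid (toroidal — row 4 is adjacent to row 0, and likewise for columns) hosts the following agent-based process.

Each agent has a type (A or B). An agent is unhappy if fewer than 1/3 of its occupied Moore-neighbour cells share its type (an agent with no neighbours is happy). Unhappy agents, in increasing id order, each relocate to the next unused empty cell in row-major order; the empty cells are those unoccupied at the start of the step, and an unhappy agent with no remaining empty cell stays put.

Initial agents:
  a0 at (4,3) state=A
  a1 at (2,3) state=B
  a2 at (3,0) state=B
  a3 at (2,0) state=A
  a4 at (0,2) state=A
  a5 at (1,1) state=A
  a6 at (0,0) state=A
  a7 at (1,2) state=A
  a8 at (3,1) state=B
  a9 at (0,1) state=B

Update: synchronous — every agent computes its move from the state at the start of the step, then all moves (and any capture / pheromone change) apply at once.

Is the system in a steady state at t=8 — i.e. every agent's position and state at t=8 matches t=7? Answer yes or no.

no

t=1: a0@(4,3):A a1@(2,3):B a2@(3,0):B a3@(0,3):A a4@(0,2):A a5@(1,1):A a6@(0,0):A a7@(1,2):A a8@(3,1):B a9@(1,0):B
t=2: a0@(4,3):A a1@(2,3):B a2@(3,0):B a3@(0,3):A a4@(0,2):A a5@(1,1):A a6@(0,0):A a7@(1,2):A a8@(3,1):B a9@(0,1):B
t=3: a0@(4,3):A a1@(2,3):B a2@(3,0):B a3@(0,3):A a4@(0,2):A a5@(1,1):A a6@(0,0):A a7@(1,2):A a8@(3,1):B a9@(1,0):B
t=4: a0@(4,3):A a1@(2,3):B a2@(3,0):B a3@(0,3):A a4@(0,2):A a5@(1,1):A a6@(0,0):A a7@(1,2):A a8@(3,1):B a9@(0,1):B
t=5: a0@(4,3):A a1@(2,3):B a2@(3,0):B a3@(0,3):A a4@(0,2):A a5@(1,1):A a6@(0,0):A a7@(1,2):A a8@(3,1):B a9@(1,0):B
t=6: a0@(4,3):A a1@(2,3):B a2@(3,0):B a3@(0,3):A a4@(0,2):A a5@(1,1):A a6@(0,0):A a7@(1,2):A a8@(3,1):B a9@(0,1):B
t=7: a0@(4,3):A a1@(2,3):B a2@(3,0):B a3@(0,3):A a4@(0,2):A a5@(1,1):A a6@(0,0):A a7@(1,2):A a8@(3,1):B a9@(1,0):B
t=8: a0@(4,3):A a1@(2,3):B a2@(3,0):B a3@(0,3):A a4@(0,2):A a5@(1,1):A a6@(0,0):A a7@(1,2):A a8@(3,1):B a9@(0,1):B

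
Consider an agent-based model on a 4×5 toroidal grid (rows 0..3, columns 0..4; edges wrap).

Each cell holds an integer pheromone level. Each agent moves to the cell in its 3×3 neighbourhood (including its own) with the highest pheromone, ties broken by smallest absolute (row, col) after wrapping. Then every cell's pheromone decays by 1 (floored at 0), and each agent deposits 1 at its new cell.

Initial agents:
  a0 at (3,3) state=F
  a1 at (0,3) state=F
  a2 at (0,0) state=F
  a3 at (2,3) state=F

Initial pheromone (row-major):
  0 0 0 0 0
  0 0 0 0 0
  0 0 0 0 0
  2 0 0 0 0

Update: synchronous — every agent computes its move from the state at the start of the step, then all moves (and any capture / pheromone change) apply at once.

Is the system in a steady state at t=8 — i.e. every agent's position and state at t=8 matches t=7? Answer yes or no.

t=1: a0@(0,2) a1@(0,2) a2@(3,0) a3@(1,2) | pheromone: 0 0 2 0 0 / 0 0 1 0 0 / 0 0 0 0 0 / 2 0 0 0 0
t=2: a0@(0,2) a1@(0,2) a2@(3,0) a3@(0,2) | pheromone: 0 0 4 0 0 / 0 0 0 0 0 / 0 0 0 0 0 / 2 0 0 0 0
t=3: a0@(0,2) a1@(0,2) a2@(3,0) a3@(0,2) | pheromone: 0 0 6 0 0 / 0 0 0 0 0 / 0 0 0 0 0 / 2 0 0 0 0
t=4: a0@(0,2) a1@(0,2) a2@(3,0) a3@(0,2) | pheromone: 0 0 8 0 0 / 0 0 0 0 0 / 0 0 0 0 0 / 2 0 0 0 0
t=5: a0@(0,2) a1@(0,2) a2@(3,0) a3@(0,2) | pheromone: 0 0 10 0 0 / 0 0 0 0 0 / 0 0 0 0 0 / 2 0 0 0 0
t=6: a0@(0,2) a1@(0,2) a2@(3,0) a3@(0,2) | pheromone: 0 0 12 0 0 / 0 0 0 0 0 / 0 0 0 0 0 / 2 0 0 0 0
t=7: a0@(0,2) a1@(0,2) a2@(3,0) a3@(0,2) | pheromone: 0 0 14 0 0 / 0 0 0 0 0 / 0 0 0 0 0 / 2 0 0 0 0
t=8: a0@(0,2) a1@(0,2) a2@(3,0) a3@(0,2) | pheromone: 0 0 16 0 0 / 0 0 0 0 0 / 0 0 0 0 0 / 2 0 0 0 0

yes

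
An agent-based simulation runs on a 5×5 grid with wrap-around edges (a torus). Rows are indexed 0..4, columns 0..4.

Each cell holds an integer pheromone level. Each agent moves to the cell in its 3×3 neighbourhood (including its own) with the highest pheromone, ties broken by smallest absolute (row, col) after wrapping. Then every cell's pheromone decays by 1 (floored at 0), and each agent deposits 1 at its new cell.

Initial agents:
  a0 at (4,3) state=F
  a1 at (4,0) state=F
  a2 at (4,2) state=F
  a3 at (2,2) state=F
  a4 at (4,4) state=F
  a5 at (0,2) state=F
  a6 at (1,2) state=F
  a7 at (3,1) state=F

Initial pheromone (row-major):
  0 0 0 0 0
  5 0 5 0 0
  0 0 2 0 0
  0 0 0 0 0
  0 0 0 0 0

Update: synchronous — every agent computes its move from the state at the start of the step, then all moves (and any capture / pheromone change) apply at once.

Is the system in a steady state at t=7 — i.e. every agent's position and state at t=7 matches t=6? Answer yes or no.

yes

t=1: a0@(0,2) a1@(0,0) a2@(0,1) a3@(1,2) a4@(0,0) a5@(1,2) a6@(1,2) a7@(2,2) | pheromone: 2 1 1 0 0 / 4 0 7 0 0 / 0 0 2 0 0 / 0 0 0 0 0 / 0 0 0 0 0
t=2: a0@(1,2) a1@(1,0) a2@(1,2) a3@(1,2) a4@(1,0) a5@(1,2) a6@(1,2) a7@(1,2) | pheromone: 1 0 0 0 0 / 5 0 12 0 0 / 0 0 1 0 0 / 0 0 0 0 0 / 0 0 0 0 0
t=3: a0@(1,2) a1@(1,0) a2@(1,2) a3@(1,2) a4@(1,0) a5@(1,2) a6@(1,2) a7@(1,2) | pheromone: 0 0 0 0 0 / 6 0 17 0 0 / 0 0 0 0 0 / 0 0 0 0 0 / 0 0 0 0 0
t=4: a0@(1,2) a1@(1,0) a2@(1,2) a3@(1,2) a4@(1,0) a5@(1,2) a6@(1,2) a7@(1,2) | pheromone: 0 0 0 0 0 / 7 0 22 0 0 / 0 0 0 0 0 / 0 0 0 0 0 / 0 0 0 0 0
t=5: a0@(1,2) a1@(1,0) a2@(1,2) a3@(1,2) a4@(1,0) a5@(1,2) a6@(1,2) a7@(1,2) | pheromone: 0 0 0 0 0 / 8 0 27 0 0 / 0 0 0 0 0 / 0 0 0 0 0 / 0 0 0 0 0
t=6: a0@(1,2) a1@(1,0) a2@(1,2) a3@(1,2) a4@(1,0) a5@(1,2) a6@(1,2) a7@(1,2) | pheromone: 0 0 0 0 0 / 9 0 32 0 0 / 0 0 0 0 0 / 0 0 0 0 0 / 0 0 0 0 0
t=7: a0@(1,2) a1@(1,0) a2@(1,2) a3@(1,2) a4@(1,0) a5@(1,2) a6@(1,2) a7@(1,2) | pheromone: 0 0 0 0 0 / 10 0 37 0 0 / 0 0 0 0 0 / 0 0 0 0 0 / 0 0 0 0 0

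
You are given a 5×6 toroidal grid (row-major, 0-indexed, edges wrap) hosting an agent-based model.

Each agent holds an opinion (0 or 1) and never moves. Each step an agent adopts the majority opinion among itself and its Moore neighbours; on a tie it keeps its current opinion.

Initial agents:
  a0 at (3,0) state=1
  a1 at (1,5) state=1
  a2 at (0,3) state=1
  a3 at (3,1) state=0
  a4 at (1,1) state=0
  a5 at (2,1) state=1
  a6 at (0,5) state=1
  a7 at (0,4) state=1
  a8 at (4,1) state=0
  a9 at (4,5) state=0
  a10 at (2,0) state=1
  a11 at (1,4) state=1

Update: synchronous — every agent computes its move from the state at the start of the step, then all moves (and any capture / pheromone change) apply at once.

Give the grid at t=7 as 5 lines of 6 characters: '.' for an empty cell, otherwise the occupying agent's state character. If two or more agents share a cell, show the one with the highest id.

t=1: a0@(3,0):1 a1@(1,5):1 a2@(0,3):1 a3@(3,1):1 a4@(1,1):1 a5@(2,1):1 a6@(0,5):1 a7@(0,4):1 a8@(4,1):0 a9@(4,5):1 a10@(2,0):1 a11@(1,4):1
t=2: a0@(3,0):1 a1@(1,5):1 a2@(0,3):1 a3@(3,1):1 a4@(1,1):1 a5@(2,1):1 a6@(0,5):1 a7@(0,4):1 a8@(4,1):1 a9@(4,5):1 a10@(2,0):1 a11@(1,4):1
t=3: (unchanged — steady state)

...111
.1..11
11....
11....
.1...1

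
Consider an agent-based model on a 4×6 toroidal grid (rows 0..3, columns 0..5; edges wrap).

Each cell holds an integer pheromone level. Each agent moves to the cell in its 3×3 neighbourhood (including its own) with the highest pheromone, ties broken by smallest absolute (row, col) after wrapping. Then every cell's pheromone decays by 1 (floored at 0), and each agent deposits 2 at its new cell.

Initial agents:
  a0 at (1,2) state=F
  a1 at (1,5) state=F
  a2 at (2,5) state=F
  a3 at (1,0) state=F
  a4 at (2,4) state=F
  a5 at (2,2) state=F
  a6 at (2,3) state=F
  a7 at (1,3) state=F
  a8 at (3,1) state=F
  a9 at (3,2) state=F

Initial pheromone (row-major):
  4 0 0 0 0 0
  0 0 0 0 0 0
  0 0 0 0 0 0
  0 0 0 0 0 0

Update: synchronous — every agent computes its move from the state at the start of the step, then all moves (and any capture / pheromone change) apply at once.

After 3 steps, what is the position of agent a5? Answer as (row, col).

t=1: a0@(0,1) a1@(0,0) a2@(1,0) a3@(0,0) a4@(1,3) a5@(1,1) a6@(1,2) a7@(0,2) a8@(0,0) a9@(0,1) | pheromone: 9 4 2 0 0 0 / 2 2 2 2 0 0 / 0 0 0 0 0 0 / 0 0 0 0 0 0
t=2: a0@(0,0) a1@(0,0) a2@(0,0) a3@(0,0) a4@(0,2) a5@(0,0) a6@(0,1) a7@(0,1) a8@(0,0) a9@(0,0) | pheromone: 22 7 3 0 0 0 / 1 1 1 1 0 0 / 0 0 0 0 0 0 / 0 0 0 0 0 0
t=3: a0@(0,0) a1@(0,0) a2@(0,0) a3@(0,0) a4@(0,1) a5@(0,0) a6@(0,0) a7@(0,0) a8@(0,0) a9@(0,0) | pheromone: 39 8 2 0 0 0 / 0 0 0 0 0 0 / 0 0 0 0 0 0 / 0 0 0 0 0 0

(0, 0)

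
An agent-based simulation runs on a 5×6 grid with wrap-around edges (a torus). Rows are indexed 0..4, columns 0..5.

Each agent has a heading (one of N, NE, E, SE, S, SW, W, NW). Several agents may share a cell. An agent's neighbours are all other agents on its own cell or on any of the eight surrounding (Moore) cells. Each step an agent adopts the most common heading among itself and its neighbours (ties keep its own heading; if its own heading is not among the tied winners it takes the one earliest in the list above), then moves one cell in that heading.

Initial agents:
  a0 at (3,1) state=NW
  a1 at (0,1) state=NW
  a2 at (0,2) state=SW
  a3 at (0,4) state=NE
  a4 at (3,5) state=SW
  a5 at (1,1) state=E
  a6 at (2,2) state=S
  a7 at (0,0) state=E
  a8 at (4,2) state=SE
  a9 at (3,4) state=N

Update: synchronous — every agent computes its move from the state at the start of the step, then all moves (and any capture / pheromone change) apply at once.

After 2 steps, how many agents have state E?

4

t=1: a0@(2,0):NW a1@(0,2):E a2@(1,1):SW a3@(4,5):NE a4@(4,4):SW a5@(1,2):E a6@(3,2):S a7@(0,1):E a8@(3,1):NW a9@(2,4):N
t=2: a0@(1,5):NW a1@(0,3):E a2@(1,2):E a3@(3,0):NE a4@(0,3):SW a5@(1,3):E a6@(4,2):S a7@(0,2):E a8@(2,0):NW a9@(1,4):N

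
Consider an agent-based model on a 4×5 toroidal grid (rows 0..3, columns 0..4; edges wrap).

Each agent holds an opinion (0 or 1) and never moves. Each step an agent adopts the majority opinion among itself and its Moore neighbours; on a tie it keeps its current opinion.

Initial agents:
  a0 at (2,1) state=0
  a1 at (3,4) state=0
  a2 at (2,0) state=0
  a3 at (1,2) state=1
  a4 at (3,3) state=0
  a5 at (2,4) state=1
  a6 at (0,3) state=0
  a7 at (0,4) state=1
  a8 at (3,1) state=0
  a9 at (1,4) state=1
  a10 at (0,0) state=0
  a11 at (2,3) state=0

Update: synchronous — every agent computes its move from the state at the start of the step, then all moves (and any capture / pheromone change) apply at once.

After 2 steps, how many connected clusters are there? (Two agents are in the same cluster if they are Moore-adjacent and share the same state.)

1

t=1: a0@(2,1):0 a1@(3,4):0 a2@(2,0):0 a3@(1,2):0 a4@(3,3):0 a5@(2,4):0 a6@(0,3):0 a7@(0,4):0 a8@(3,1):0 a9@(1,4):0 a10@(0,0):0 a11@(2,3):0
t=2: (unchanged — steady state)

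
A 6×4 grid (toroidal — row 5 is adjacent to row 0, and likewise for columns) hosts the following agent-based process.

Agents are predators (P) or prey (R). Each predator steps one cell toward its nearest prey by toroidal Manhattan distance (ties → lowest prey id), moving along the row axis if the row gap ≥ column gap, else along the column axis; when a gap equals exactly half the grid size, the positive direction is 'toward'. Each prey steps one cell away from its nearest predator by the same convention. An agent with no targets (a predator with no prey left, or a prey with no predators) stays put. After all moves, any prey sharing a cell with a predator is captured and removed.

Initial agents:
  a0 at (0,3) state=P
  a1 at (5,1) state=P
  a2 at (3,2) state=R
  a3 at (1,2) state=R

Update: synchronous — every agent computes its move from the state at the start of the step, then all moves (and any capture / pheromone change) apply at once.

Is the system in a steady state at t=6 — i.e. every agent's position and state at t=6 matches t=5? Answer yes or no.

t=1: a0@(1,3):P a1@(4,1):P a2@(2,2):R a3@(2,2):R
t=2: a0@(2,3):P a1@(3,1):P a2@(3,2):R a3@(3,2):R
t=3: a0@(3,3):P a1@(3,2):P
t=4: (unchanged — steady state)

yes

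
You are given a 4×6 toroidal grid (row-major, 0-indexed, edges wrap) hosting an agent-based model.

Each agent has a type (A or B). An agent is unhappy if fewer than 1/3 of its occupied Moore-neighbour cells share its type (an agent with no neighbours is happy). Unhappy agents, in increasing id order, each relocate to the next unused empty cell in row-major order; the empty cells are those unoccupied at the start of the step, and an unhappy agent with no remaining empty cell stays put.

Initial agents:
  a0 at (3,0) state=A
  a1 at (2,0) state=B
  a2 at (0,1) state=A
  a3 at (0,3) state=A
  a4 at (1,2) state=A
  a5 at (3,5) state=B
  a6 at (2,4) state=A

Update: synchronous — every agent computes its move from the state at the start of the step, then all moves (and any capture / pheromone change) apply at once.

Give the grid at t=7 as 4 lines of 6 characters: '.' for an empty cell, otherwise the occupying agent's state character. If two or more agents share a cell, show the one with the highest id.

t=1: a0@(3,0):A a1@(2,0):B a2@(0,1):A a3@(0,3):A a4@(1,2):A a5@(3,5):B a6@(0,0):A
t=2: (unchanged — steady state)

AA.A..
..A...
B.....
A....B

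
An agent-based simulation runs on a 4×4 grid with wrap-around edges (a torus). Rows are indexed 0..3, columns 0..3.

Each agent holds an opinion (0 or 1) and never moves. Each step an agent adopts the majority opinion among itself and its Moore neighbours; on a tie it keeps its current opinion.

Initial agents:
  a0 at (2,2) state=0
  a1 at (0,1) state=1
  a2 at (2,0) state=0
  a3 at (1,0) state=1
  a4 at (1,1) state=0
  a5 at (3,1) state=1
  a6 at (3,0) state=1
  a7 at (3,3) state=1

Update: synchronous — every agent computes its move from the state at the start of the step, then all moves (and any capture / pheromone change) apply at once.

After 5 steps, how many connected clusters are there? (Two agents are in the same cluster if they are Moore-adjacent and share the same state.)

t=1: a0@(2,2):0 a1@(0,1):1 a2@(2,0):1 a3@(1,0):1 a4@(1,1):0 a5@(3,1):1 a6@(3,0):1 a7@(3,3):1
t=2: a0@(2,2):0 a1@(0,1):1 a2@(2,0):1 a3@(1,0):1 a4@(1,1):1 a5@(3,1):1 a6@(3,0):1 a7@(3,3):1
t=3: a0@(2,2):1 a1@(0,1):1 a2@(2,0):1 a3@(1,0):1 a4@(1,1):1 a5@(3,1):1 a6@(3,0):1 a7@(3,3):1
t=4: (unchanged — steady state)

1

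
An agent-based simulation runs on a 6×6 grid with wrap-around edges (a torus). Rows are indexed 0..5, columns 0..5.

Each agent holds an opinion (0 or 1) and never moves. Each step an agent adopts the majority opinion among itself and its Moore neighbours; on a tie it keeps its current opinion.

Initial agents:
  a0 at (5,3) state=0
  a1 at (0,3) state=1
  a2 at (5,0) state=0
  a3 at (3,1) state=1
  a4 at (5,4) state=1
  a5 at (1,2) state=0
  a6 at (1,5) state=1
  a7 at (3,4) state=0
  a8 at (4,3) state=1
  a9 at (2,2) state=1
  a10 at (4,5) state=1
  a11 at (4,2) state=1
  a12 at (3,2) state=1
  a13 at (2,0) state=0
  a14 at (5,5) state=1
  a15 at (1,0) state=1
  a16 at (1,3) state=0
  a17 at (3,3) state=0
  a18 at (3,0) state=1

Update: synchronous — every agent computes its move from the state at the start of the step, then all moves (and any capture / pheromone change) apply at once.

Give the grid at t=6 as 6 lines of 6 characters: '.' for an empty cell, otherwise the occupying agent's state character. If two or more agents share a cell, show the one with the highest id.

t=1: a0@(5,3):1 a1@(0,3):0 a2@(5,0):1 a3@(3,1):1 a4@(5,4):1 a5@(1,2):0 a6@(1,5):1 a7@(3,4):0 a8@(4,3):1 a9@(2,2):1 a10@(4,5):1 a11@(4,2):1 a12@(3,2):1 a13@(2,0):1 a14@(5,5):1 a15@(1,0):1 a16@(1,3):0 a17@(3,3):1 a18@(3,0):1
t=2: a0@(5,3):1 a1@(0,3):0 a2@(5,0):1 a3@(3,1):1 a4@(5,4):1 a5@(1,2):0 a6@(1,5):1 a7@(3,4):1 a8@(4,3):1 a9@(2,2):1 a10@(4,5):1 a11@(4,2):1 a12@(3,2):1 a13@(2,0):1 a14@(5,5):1 a15@(1,0):1 a16@(1,3):0 a17@(3,3):1 a18@(3,0):1
t=3: (unchanged — steady state)

...0..
1.00.1
1.1...
11111.
..11.1
1..111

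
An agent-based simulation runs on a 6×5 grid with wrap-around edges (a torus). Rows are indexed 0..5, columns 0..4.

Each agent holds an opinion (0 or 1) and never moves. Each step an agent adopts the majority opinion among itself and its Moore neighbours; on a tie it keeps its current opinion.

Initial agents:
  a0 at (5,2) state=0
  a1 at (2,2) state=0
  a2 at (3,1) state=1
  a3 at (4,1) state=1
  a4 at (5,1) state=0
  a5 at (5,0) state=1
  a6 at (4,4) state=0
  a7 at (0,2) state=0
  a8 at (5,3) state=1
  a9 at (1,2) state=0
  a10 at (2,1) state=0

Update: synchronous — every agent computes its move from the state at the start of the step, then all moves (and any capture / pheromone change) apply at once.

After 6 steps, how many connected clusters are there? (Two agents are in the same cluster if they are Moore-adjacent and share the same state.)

t=1: a0@(5,2):0 a1@(2,2):0 a2@(3,1):1 a3@(4,1):1 a4@(5,1):0 a5@(5,0):1 a6@(4,4):1 a7@(0,2):0 a8@(5,3):0 a9@(1,2):0 a10@(2,1):0
t=2: (unchanged — steady state)

2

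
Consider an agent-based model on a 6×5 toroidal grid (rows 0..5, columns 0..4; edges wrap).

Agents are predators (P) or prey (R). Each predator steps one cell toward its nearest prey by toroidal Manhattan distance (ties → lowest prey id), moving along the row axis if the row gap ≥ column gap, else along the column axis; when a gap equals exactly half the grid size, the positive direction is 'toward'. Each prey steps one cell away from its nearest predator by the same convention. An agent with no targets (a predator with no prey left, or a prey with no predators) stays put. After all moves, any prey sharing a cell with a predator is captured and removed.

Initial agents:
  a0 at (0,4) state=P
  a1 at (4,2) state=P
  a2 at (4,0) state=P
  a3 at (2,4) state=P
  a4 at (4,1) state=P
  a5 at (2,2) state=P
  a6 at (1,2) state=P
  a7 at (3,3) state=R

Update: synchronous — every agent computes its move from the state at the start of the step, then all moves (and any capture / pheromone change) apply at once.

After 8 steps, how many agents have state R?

0

t=1: a0@(1,4):P a1@(3,2):P a2@(4,4):P a3@(3,4):P a4@(4,2):P a5@(3,2):P a6@(2,2):P a7@(2,3):R
t=2: a0@(2,4):P a1@(2,2):P a2@(3,4):P a3@(2,4):P a4@(3,2):P a5@(2,2):P a6@(2,3):P
t=3: (unchanged — steady state)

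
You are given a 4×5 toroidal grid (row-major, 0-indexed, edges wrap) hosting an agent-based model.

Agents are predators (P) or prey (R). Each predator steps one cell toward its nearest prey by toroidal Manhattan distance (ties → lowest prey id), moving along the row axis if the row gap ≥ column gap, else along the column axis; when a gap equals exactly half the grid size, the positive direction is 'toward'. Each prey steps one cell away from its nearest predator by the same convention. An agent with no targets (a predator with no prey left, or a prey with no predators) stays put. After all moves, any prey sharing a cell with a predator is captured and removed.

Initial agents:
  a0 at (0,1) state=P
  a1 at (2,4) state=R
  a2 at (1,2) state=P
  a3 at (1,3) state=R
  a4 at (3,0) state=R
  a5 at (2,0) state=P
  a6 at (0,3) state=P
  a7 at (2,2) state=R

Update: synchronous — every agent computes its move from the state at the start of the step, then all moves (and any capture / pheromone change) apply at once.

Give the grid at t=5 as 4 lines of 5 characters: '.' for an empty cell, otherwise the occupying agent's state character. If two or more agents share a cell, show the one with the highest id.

t=1: a0@(3,1):P a1@(2,3):R a2@(1,3):P a3@(1,4):R a4@(0,0):R a5@(2,4):P a6@(1,3):P a7@(3,2):R
t=2: a0@(3,2):P a1@(3,3):R a2@(2,3):P a3@(1,0):R a4@(1,0):R a5@(2,3):P a6@(2,3):P a7@(3,3):R
t=3: a0@(3,3):P a1@(3,4):R a2@(3,3):P a3@(1,1):R a4@(1,1):R a5@(3,3):P a6@(3,3):P a7@(3,4):R
t=4: a0@(3,4):P a1@(3,0):R a2@(3,4):P a3@(0,1):R a4@(0,1):R a5@(3,4):P a6@(3,4):P a7@(3,0):R
t=5: a0@(3,0):P a1@(3,1):R a2@(3,0):P a3@(0,2):R a4@(0,2):R a5@(3,0):P a6@(3,0):P a7@(3,1):R

..R..
.....
.....
PR...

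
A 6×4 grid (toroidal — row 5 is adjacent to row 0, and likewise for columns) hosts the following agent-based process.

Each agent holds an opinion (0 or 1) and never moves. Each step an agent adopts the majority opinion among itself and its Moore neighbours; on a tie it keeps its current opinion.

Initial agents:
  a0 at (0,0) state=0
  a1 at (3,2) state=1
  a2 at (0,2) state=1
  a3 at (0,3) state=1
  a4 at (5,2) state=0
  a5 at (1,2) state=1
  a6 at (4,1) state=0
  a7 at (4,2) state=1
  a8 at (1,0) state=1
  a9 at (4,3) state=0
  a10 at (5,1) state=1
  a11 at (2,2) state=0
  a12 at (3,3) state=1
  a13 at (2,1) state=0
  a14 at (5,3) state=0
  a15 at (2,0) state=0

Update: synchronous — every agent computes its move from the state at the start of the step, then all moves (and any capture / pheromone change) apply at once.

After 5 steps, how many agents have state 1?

t=1: a0@(0,0):1 a1@(3,2):0 a2@(0,2):1 a3@(0,3):1 a4@(5,2):0 a5@(1,2):1 a6@(4,1):1 a7@(4,2):1 a8@(1,0):0 a9@(4,3):0 a10@(5,1):1 a11@(2,2):1 a12@(3,3):1 a13@(2,1):0 a14@(5,3):0 a15@(2,0):0
t=2: a0@(0,0):1 a1@(3,2):1 a2@(0,2):1 a3@(0,3):1 a4@(5,2):1 a5@(1,2):1 a6@(4,1):1 a7@(4,2):1 a8@(1,0):0 a9@(4,3):0 a10@(5,1):1 a11@(2,2):1 a12@(3,3):1 a13@(2,1):0 a14@(5,3):1 a15@(2,0):0
t=3: a0@(0,0):1 a1@(3,2):1 a2@(0,2):1 a3@(0,3):1 a4@(5,2):1 a5@(1,2):1 a6@(4,1):1 a7@(4,2):1 a8@(1,0):0 a9@(4,3):1 a10@(5,1):1 a11@(2,2):1 a12@(3,3):1 a13@(2,1):0 a14@(5,3):1 a15@(2,0):0
t=4: (unchanged — steady state)

13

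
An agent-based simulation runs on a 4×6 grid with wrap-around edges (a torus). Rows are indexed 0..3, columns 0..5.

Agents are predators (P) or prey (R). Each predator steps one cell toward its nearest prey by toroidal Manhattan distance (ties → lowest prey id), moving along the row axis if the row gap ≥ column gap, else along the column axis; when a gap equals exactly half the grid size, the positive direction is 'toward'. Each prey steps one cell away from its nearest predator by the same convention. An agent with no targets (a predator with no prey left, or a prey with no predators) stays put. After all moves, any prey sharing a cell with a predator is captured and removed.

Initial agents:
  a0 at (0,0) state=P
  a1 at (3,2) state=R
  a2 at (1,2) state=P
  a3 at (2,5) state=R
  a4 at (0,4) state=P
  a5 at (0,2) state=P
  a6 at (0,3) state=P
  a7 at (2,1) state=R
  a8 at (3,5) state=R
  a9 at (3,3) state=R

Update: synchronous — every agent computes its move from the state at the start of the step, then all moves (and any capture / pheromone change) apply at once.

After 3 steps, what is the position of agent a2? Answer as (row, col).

(3, 3)

t=1: a0@(3,0):P a2@(2,2):P a3@(1,5):R a4@(3,4):P a5@(3,2):P a6@(3,3):P a7@(3,1):R a8@(2,5):R a9@(2,3):R
t=2: a0@(3,1):P a2@(2,3):P a3@(0,5):R a4@(2,4):P a5@(3,1):P a6@(2,3):P a7@(3,2):R a8@(1,5):R
t=3: a0@(3,2):P a2@(3,3):P a3@(0,4):R a4@(1,4):P a5@(3,2):P a6@(3,3):P a8@(0,5):R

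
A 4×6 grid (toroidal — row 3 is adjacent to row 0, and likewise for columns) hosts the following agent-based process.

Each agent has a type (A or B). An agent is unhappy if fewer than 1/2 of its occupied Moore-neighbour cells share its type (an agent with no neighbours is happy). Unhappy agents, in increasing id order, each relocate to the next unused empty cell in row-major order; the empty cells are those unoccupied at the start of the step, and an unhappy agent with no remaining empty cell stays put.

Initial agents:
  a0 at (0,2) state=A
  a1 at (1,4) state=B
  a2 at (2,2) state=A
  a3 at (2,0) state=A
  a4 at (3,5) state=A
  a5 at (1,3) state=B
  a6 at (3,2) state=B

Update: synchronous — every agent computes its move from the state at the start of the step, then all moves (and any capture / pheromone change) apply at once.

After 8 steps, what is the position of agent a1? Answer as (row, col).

t=1: a0@(0,0):A a1@(1,4):B a2@(0,1):A a3@(2,0):A a4@(3,5):A a5@(0,3):B a6@(0,4):B
t=2: (unchanged — steady state)

(1, 4)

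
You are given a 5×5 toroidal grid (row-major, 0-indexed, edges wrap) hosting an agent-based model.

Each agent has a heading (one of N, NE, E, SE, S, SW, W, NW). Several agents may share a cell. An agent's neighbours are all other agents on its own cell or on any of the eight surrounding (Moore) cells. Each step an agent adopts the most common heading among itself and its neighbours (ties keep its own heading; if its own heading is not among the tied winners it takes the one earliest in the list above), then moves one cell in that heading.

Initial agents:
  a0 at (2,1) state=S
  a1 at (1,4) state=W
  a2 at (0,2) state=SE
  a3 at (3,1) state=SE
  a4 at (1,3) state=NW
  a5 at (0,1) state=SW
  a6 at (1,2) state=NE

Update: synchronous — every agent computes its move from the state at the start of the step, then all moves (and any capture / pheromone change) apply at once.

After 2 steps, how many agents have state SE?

t=1: a0@(3,1):S a1@(1,3):W a2@(1,3):SE a3@(4,2):SE a4@(0,2):NW a5@(1,0):SW a6@(0,3):NE
t=2: a0@(4,1):S a1@(1,2):W a2@(2,4):SE a3@(0,3):SE a4@(1,3):SE a5@(2,4):SW a6@(1,4):SE

4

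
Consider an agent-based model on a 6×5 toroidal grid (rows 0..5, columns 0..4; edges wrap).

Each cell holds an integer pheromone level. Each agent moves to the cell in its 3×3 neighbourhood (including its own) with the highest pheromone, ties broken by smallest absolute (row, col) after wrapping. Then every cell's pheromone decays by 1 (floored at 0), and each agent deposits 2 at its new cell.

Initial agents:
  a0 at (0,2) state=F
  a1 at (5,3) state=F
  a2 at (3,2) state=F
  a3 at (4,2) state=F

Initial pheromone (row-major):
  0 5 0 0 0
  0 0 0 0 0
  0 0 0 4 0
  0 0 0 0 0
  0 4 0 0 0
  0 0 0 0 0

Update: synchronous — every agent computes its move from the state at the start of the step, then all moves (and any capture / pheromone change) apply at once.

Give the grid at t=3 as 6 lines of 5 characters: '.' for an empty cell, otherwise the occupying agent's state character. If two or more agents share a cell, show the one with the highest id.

.F...
.....
...F.
.....
.F...
.....

t=1: a0@(0,1) a1@(0,2) a2@(2,3) a3@(4,1) | pheromone: 0 6 2 0 0 / 0 0 0 0 0 / 0 0 0 5 0 / 0 0 0 0 0 / 0 5 0 0 0 / 0 0 0 0 0
t=2: a0@(0,1) a1@(0,1) a2@(2,3) a3@(4,1) | pheromone: 0 9 1 0 0 / 0 0 0 0 0 / 0 0 0 6 0 / 0 0 0 0 0 / 0 6 0 0 0 / 0 0 0 0 0
t=3: a0@(0,1) a1@(0,1) a2@(2,3) a3@(4,1) | pheromone: 0 12 0 0 0 / 0 0 0 0 0 / 0 0 0 7 0 / 0 0 0 0 0 / 0 7 0 0 0 / 0 0 0 0 0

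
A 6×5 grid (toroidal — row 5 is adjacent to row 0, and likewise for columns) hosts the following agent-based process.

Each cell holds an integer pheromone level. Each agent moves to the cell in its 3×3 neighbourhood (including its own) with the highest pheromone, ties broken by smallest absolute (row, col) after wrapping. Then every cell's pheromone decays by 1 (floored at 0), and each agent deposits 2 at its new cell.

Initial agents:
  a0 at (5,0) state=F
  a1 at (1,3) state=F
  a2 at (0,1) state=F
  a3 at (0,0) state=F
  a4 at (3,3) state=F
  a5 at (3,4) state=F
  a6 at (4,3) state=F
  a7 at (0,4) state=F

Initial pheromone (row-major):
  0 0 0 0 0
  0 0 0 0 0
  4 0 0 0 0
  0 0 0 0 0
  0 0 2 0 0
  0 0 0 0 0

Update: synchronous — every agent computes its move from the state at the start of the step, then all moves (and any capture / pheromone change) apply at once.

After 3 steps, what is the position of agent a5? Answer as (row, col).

t=1: a0@(0,0) a1@(0,2) a2@(0,0) a3@(0,0) a4@(4,2) a5@(2,0) a6@(4,2) a7@(0,0) | pheromone: 8 0 2 0 0 / 0 0 0 0 0 / 5 0 0 0 0 / 0 0 0 0 0 / 0 0 5 0 0 / 0 0 0 0 0
t=2: a0@(0,0) a1@(0,2) a2@(0,0) a3@(0,0) a4@(4,2) a5@(2,0) a6@(4,2) a7@(0,0) | pheromone: 15 0 3 0 0 / 0 0 0 0 0 / 6 0 0 0 0 / 0 0 0 0 0 / 0 0 8 0 0 / 0 0 0 0 0
t=3: a0@(0,0) a1@(0,2) a2@(0,0) a3@(0,0) a4@(4,2) a5@(2,0) a6@(4,2) a7@(0,0) | pheromone: 22 0 4 0 0 / 0 0 0 0 0 / 7 0 0 0 0 / 0 0 0 0 0 / 0 0 11 0 0 / 0 0 0 0 0

(2, 0)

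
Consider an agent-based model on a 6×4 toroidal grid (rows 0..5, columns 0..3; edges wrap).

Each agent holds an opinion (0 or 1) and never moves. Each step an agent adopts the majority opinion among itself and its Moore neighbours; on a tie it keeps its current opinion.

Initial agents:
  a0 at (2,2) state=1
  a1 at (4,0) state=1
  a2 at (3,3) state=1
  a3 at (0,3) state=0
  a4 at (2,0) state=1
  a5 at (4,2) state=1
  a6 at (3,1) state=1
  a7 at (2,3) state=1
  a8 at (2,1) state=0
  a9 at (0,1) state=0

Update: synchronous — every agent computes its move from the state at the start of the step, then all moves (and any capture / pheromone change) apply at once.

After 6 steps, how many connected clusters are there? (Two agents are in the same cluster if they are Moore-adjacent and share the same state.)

t=1: a0@(2,2):1 a1@(4,0):1 a2@(3,3):1 a3@(0,3):0 a4@(2,0):1 a5@(4,2):1 a6@(3,1):1 a7@(2,3):1 a8@(2,1):1 a9@(0,1):0
t=2: (unchanged — steady state)

3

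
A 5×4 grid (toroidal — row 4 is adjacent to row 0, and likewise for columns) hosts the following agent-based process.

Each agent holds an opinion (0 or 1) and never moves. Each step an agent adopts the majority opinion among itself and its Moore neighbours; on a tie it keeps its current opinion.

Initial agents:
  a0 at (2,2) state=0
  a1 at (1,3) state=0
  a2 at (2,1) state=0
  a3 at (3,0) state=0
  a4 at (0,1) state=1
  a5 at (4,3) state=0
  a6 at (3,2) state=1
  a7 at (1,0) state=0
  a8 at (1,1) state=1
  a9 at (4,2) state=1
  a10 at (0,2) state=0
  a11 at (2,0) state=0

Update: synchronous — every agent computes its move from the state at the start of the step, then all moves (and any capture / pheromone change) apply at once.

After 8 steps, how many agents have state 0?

12

t=1: a0@(2,2):0 a1@(1,3):0 a2@(2,1):0 a3@(3,0):0 a4@(0,1):1 a5@(4,3):0 a6@(3,2):0 a7@(1,0):0 a8@(1,1):0 a9@(4,2):1 a10@(0,2):0 a11@(2,0):0
t=2: a0@(2,2):0 a1@(1,3):0 a2@(2,1):0 a3@(3,0):0 a4@(0,1):0 a5@(4,3):0 a6@(3,2):0 a7@(1,0):0 a8@(1,1):0 a9@(4,2):0 a10@(0,2):0 a11@(2,0):0
t=3: (unchanged — steady state)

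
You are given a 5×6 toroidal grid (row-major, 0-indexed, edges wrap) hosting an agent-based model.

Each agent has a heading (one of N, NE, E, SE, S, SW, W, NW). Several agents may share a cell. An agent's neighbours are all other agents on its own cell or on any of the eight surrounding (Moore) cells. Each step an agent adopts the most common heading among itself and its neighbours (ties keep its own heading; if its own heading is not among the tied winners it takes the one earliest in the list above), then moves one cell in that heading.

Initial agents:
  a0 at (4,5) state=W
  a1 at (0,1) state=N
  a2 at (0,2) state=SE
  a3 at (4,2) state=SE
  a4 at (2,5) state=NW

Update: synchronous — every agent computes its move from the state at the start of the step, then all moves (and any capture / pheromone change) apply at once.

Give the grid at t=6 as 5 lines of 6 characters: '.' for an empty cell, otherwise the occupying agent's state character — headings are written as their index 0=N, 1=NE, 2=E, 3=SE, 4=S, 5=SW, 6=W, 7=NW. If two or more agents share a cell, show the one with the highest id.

t=1: a0@(4,4):W a1@(1,2):SE a2@(1,3):SE a3@(0,3):SE a4@(1,4):NW
t=2: a0@(4,3):W a1@(2,3):SE a2@(2,4):SE a3@(1,4):SE a4@(2,5):SE
t=3: a0@(4,2):W a1@(3,4):SE a2@(3,5):SE a3@(2,5):SE a4@(3,0):SE
t=4: a0@(4,1):W a1@(4,5):SE a2@(4,0):SE a3@(3,0):SE a4@(4,1):SE
t=5: a0@(0,2):SE a1@(0,0):SE a2@(0,1):SE a3@(4,1):SE a4@(0,2):SE
t=6: a0@(1,3):SE a1@(1,1):SE a2@(1,2):SE a3@(0,2):SE a4@(1,3):SE

..3...
.333..
......
......
......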